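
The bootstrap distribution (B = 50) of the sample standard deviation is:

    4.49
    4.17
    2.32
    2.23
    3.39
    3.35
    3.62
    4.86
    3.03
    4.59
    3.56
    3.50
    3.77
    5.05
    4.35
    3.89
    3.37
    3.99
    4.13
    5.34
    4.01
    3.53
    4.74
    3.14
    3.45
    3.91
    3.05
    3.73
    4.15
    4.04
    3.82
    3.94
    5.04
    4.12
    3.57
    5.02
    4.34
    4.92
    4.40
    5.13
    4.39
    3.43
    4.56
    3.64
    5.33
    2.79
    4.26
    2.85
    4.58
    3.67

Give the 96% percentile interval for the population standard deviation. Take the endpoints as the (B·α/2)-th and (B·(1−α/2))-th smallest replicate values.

Sorted replicates: 2.23, 2.32, 2.79, 2.85, 3.03, 3.05, 3.14, 3.35, 3.37, 3.39, 3.43, 3.45, 3.50, 3.53, 3.56, 3.57, 3.62, 3.64, 3.67, 3.73, 3.77, 3.82, 3.89, 3.91, 3.94, 3.99, 4.01, 4.04, 4.12, 4.13, 4.15, 4.17, 4.26, 4.34, 4.35, 4.39, 4.40, 4.49, 4.56, 4.58, 4.59, 4.74, 4.86, 4.92, 5.02, 5.04, 5.05, 5.13, 5.33, 5.34
α = 0.04; lower rank = 50 × 0.020 = 1; upper rank = 50 × 0.980 = 49.
The 1st smallest replicate is 2.23; the 49th is 5.33.

(2.23, 5.33)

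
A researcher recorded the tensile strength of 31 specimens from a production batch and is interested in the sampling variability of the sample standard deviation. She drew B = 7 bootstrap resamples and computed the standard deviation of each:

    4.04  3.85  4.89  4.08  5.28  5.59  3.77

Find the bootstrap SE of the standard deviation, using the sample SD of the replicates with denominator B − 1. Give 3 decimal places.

Bootstrap SE is the standard deviation of the 7 replicate standard deviations.
Mean of replicates: (4.04 + 3.85 + 4.89 + 4.08 + 5.28 + 5.59 + 3.77) / 7 = 31.5000 / 7 = 4.5000
Sum of squared deviations: (−0.4600)² + (−0.6500)² + (+0.3900)² + (−0.4200)² + (+0.7800)² + (+1.0900)² + (−0.7300)² = 3.2920
Variance = 3.2920 / 6 = 0.5487
SE* = √0.5487

SE* = 0.741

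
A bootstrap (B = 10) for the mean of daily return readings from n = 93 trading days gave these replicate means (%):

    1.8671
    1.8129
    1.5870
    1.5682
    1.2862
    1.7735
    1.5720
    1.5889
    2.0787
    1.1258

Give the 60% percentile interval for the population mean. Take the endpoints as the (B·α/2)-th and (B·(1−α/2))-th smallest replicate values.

Sorted replicates: 1.1258, 1.2862, 1.5682, 1.5720, 1.5870, 1.5889, 1.7735, 1.8129, 1.8671, 2.0787
α = 0.40; lower rank = 10 × 0.200 = 2; upper rank = 10 × 0.800 = 8.
The 2nd smallest replicate is 1.2862; the 8th is 1.8129.

(1.2862, 1.8129)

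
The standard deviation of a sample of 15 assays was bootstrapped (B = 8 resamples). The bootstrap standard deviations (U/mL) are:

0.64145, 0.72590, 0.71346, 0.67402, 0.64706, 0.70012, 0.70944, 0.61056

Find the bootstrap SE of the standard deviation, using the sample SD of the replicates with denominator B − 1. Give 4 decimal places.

Bootstrap SE is the standard deviation of the 8 replicate standard deviations.
Mean of replicates: (0.64145 + 0.72590 + 0.71346 + 0.67402 + 0.64706 + 0.70012 + 0.70944 + 0.61056) / 8 = 5.422010 / 8 = 0.677751
Sum of squared deviations: (−0.036301)² + (+0.048149)² + (+0.035709)² + (−0.003731)² + (−0.030691)² + (+0.022369)² + (+0.031689)² + (−0.067191)² = 0.011886
Variance = 0.011886 / 7 = 0.001698
SE* = √0.001698

SE* = 0.0412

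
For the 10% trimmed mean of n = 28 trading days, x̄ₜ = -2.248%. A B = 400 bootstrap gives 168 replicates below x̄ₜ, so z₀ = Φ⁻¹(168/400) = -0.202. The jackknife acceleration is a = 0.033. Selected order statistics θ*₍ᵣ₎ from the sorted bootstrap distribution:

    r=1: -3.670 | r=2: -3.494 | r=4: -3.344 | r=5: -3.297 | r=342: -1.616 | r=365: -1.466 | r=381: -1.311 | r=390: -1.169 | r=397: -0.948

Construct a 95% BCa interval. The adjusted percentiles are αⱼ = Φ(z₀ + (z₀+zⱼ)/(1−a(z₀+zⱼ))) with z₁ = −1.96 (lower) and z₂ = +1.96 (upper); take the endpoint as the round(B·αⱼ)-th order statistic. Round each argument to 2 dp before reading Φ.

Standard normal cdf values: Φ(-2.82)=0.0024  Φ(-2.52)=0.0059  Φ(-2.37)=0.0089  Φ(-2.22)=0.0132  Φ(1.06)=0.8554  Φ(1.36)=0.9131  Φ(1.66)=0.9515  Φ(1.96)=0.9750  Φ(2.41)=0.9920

Lower: z₀ + z₁ = -0.202 + (-1.960) = -2.162; 1 − a(z₀+z₁) = 1 − (0.033)(-2.162) = 1.0713; argument = -0.202 + (-2.162)/1.0713 = -2.2200 → -2.22.
α₁ = Φ(-2.22) = 0.0132; rank = round(400 × 0.0132) = 5; θ*₍5₎ = -3.297.
Upper: z₀ + z₂ = 1.758; 1 − a(z₀+z₂) = 0.9420; argument = 1.6643 → 1.66; α₂ = 0.9515; rank = 381; θ*₍381₎ = -1.311.

(-3.297, -1.311)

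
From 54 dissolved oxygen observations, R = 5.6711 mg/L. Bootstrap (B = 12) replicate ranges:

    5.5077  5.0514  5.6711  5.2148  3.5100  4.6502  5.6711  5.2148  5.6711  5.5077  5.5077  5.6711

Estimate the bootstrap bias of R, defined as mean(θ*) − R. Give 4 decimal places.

mean(θ*) = (5.5077 + 5.0514 + 5.6711 + 5.2148 + 3.5100 + 4.6502 + 5.6711 + 5.2148 + 5.6711 + 5.5077 + 5.5077 + 5.6711) / 12 = 5.23739
bias = 5.23739 − 5.6711

bias = −0.4337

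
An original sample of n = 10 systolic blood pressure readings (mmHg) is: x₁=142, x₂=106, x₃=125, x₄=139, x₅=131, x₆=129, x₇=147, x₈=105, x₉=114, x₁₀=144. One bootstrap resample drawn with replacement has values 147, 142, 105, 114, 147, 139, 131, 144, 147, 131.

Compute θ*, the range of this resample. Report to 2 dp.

θ* = 42.00

Range = 147 − 105 = 42.00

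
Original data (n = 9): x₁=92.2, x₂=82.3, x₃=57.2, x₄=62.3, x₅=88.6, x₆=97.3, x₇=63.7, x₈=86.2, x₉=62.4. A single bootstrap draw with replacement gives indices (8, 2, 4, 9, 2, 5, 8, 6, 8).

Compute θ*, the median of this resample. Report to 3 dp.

θ* = 86.200

Resample values: 86.2, 82.3, 62.3, 62.4, 82.3, 88.6, 86.2, 97.3, 86.2.
Sorted: 62.3, 62.4, 82.3, 82.3, 86.2, 86.2, 86.2, 88.6, 97.3
Median = middle value = 86.200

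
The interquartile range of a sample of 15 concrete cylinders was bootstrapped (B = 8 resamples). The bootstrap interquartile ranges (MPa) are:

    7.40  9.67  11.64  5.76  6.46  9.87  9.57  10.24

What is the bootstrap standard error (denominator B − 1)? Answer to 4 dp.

SE* = 2.0461

Bootstrap SE is the standard deviation of the 8 replicate interquartile ranges.
Mean of replicates: (7.40 + 9.67 + 11.64 + 5.76 + 6.46 + 9.87 + 9.57 + 10.24) / 8 = 70.61000 / 8 = 8.82625
Sum of squared deviations: (−1.42625)² + (+0.84375)² + (+2.81375)² + (−3.06625)² + (−2.36625)² + (+1.04375)² + (+0.74375)² + (+1.41375)² = 29.30559
Variance = 29.30559 / 7 = 4.18651
SE* = √4.18651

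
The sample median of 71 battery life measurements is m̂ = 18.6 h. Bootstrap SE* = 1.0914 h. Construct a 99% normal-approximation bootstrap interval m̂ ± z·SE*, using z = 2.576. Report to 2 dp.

Margin = 2.576 × 1.0914 = 2.811
Interval: 18.6 ± 2.811

(15.79, 21.41)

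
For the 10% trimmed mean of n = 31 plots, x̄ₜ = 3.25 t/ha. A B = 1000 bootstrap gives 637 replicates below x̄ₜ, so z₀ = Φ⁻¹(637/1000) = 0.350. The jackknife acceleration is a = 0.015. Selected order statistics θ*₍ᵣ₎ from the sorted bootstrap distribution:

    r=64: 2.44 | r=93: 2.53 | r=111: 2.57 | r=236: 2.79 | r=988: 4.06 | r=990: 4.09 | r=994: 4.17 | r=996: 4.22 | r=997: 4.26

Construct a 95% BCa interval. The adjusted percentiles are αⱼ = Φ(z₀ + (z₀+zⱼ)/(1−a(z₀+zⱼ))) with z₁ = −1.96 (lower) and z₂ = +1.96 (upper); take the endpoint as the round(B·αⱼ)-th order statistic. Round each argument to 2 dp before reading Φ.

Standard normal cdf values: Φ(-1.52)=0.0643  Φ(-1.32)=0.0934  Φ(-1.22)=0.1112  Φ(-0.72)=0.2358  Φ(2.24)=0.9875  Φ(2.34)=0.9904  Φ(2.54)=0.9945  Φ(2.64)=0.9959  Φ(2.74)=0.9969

Lower: z₀ + z₁ = 0.350 + (-1.960) = -1.610; 1 − a(z₀+z₁) = 1 − (0.015)(-1.610) = 1.0241; argument = 0.350 + (-1.610)/1.0241 = -1.2220 → -1.22.
α₁ = Φ(-1.22) = 0.1112; rank = round(1000 × 0.1112) = 111; θ*₍111₎ = 2.57.
Upper: z₀ + z₂ = 2.310; 1 − a(z₀+z₂) = 0.9654; argument = 2.7429 → 2.74; α₂ = 0.9969; rank = 997; θ*₍997₎ = 4.26.

(2.57, 4.26)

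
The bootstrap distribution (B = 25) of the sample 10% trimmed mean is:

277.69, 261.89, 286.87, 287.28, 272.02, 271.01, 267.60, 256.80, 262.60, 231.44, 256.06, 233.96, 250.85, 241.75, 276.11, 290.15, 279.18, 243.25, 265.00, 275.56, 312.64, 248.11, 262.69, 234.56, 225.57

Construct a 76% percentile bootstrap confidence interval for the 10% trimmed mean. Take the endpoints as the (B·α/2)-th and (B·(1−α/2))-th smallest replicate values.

(233.96, 286.87)

Sorted replicates: 225.57, 231.44, 233.96, 234.56, 241.75, 243.25, 248.11, 250.85, 256.06, 256.80, 261.89, 262.60, 262.69, 265.00, 267.60, 271.01, 272.02, 275.56, 276.11, 277.69, 279.18, 286.87, 287.28, 290.15, 312.64
α = 0.24; lower rank = 25 × 0.120 = 3; upper rank = 25 × 0.880 = 22.
The 3rd smallest replicate is 233.96; the 22nd is 286.87.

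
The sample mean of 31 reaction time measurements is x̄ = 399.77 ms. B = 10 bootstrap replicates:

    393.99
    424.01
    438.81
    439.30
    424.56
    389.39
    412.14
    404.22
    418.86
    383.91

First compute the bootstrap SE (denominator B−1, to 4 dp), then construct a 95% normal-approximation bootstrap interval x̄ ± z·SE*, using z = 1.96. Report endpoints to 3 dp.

(361.174, 438.366)

Mean of replicates = 412.9190; sum of squared deviations = 3489.8421; SE* = √(3489.8421/9) = 19.6916
Margin = 1.96 × 19.6916 = 38.5955
Interval: 399.77 ± 38.5955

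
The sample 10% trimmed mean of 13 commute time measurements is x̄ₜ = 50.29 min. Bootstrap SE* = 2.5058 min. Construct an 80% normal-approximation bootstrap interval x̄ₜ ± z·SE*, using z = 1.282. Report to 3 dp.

Margin = 1.282 × 2.5058 = 3.2124
Interval: 50.29 ± 3.2124

(47.078, 53.502)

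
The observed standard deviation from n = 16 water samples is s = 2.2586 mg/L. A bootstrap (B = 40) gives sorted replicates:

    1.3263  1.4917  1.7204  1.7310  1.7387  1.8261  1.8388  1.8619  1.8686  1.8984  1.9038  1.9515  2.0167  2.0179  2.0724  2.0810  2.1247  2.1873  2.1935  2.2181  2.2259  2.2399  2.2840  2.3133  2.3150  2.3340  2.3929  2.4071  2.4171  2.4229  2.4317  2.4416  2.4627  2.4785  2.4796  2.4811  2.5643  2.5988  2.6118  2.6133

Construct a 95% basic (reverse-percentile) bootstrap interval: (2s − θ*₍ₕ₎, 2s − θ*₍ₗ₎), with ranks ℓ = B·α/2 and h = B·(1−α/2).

(1.9054, 3.1909)

Percentile endpoints at ranks 1 and 39: θ*₍1₎ = 1.3263, θ*₍39₎ = 2.6118.
Basic interval reflects these around s:
  lower = 2 × 2.2586 − 2.6118 = 1.9054
  upper = 2 × 2.2586 − 1.3263 = 3.1909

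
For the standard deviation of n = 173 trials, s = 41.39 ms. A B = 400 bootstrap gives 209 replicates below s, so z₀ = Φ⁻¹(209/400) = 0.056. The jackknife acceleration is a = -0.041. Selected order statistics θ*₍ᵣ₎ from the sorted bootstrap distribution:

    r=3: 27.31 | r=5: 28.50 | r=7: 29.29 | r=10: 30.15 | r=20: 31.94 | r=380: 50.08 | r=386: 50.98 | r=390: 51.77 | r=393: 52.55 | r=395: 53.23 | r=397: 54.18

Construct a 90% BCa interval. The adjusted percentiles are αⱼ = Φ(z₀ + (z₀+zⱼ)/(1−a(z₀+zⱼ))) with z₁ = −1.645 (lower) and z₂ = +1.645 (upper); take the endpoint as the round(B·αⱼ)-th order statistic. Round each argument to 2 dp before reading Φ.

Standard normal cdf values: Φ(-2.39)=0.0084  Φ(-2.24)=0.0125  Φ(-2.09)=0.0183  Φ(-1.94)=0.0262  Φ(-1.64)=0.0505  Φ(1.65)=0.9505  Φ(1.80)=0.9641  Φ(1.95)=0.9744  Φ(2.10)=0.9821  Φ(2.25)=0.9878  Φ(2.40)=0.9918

Lower: z₀ + z₁ = 0.056 + (-1.645) = -1.589; 1 − a(z₀+z₁) = 1 − (-0.041)(-1.589) = 0.9349; argument = 0.056 + (-1.589)/0.9349 = -1.6437 → -1.64.
α₁ = Φ(-1.64) = 0.0505; rank = round(400 × 0.0505) = 20; θ*₍20₎ = 31.94.
Upper: z₀ + z₂ = 1.701; 1 − a(z₀+z₂) = 1.0697; argument = 1.6461 → 1.65; α₂ = 0.9505; rank = 380; θ*₍380₎ = 50.08.

(31.94, 50.08)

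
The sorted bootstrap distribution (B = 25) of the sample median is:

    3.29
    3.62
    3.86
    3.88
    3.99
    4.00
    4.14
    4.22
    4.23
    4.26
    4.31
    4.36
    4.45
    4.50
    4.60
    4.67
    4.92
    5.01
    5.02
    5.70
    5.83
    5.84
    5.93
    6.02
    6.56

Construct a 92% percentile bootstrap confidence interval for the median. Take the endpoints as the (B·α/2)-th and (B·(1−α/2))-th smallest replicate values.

(3.29, 6.02)

α = 0.08; lower rank = 25 × 0.040 = 1; upper rank = 25 × 0.960 = 24.
The 1st smallest replicate is 3.29; the 24th is 6.02.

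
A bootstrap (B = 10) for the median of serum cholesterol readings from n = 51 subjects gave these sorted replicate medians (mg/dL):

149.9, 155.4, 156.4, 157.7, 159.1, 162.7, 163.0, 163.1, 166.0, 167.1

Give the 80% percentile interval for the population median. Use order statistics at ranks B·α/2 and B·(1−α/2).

α = 0.20; lower rank = 10 × 0.100 = 1; upper rank = 10 × 0.900 = 9.
The 1st smallest replicate is 149.9; the 9th is 166.0.

(149.9, 166.0)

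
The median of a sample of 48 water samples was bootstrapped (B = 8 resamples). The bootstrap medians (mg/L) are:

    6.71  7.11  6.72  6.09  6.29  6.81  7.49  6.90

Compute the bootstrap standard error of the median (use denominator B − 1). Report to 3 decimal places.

SE* = 0.439

Bootstrap SE is the standard deviation of the 8 replicate medians.
Mean of replicates: (6.71 + 7.11 + 6.72 + 6.09 + 6.29 + 6.81 + 7.49 + 6.90) / 8 = 54.1200 / 8 = 6.7650
Sum of squared deviations: (−0.0550)² + (+0.3450)² + (−0.0450)² + (−0.6750)² + (−0.4750)² + (+0.0450)² + (+0.7250)² + (+0.1350)² = 1.3512
Variance = 1.3512 / 7 = 0.1930
SE* = √0.1930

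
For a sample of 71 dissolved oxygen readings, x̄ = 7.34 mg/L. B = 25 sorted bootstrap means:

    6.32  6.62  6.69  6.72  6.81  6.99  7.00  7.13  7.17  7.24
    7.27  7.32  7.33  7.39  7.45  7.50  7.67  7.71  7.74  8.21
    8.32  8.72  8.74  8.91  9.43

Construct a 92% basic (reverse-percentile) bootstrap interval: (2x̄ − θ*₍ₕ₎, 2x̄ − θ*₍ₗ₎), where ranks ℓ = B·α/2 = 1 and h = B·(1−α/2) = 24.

Percentile endpoints at ranks 1 and 24: θ*₍1₎ = 6.32, θ*₍24₎ = 8.91.
Basic interval reflects these around x̄:
  lower = 2 × 7.34 − 8.91 = 5.77
  upper = 2 × 7.34 − 6.32 = 8.36

(5.77, 8.36)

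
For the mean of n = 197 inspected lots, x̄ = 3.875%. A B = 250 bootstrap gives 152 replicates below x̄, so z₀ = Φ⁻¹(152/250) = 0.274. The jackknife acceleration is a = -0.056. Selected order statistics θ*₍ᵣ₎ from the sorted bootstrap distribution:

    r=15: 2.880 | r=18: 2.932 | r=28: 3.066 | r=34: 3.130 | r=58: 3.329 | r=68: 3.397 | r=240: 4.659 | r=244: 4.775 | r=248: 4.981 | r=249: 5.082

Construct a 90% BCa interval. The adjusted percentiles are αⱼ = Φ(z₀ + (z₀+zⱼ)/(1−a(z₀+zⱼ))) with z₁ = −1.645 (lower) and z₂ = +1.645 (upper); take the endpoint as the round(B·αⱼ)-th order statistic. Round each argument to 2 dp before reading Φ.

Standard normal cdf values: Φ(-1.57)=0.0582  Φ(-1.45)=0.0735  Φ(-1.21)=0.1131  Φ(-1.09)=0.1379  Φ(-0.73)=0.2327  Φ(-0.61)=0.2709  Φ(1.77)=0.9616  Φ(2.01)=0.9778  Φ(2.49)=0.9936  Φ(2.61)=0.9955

(3.066, 4.775)

Lower: z₀ + z₁ = 0.274 + (-1.645) = -1.371; 1 − a(z₀+z₁) = 1 − (-0.056)(-1.371) = 0.9232; argument = 0.274 + (-1.371)/0.9232 = -1.2110 → -1.21.
α₁ = Φ(-1.21) = 0.1131; rank = round(250 × 0.1131) = 28; θ*₍28₎ = 3.066.
Upper: z₀ + z₂ = 1.919; 1 − a(z₀+z₂) = 1.1075; argument = 2.0068 → 2.01; α₂ = 0.9778; rank = 244; θ*₍244₎ = 4.775.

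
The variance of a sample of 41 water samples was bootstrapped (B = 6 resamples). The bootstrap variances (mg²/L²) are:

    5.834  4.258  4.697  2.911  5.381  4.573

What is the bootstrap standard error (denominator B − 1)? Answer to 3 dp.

Bootstrap SE is the standard deviation of the 6 replicate variances.
Mean of replicates: (5.834 + 4.258 + 4.697 + 2.911 + 5.381 + 4.573) / 6 = 27.6540 / 6 = 4.6090
Sum of squared deviations: (+1.2250)² + (−0.3510)² + (+0.0880)² + (−1.6980)² + (+0.7720)² + (−0.0360)² = 5.1121
Variance = 5.1121 / 5 = 1.0224
SE* = √1.0224

SE* = 1.011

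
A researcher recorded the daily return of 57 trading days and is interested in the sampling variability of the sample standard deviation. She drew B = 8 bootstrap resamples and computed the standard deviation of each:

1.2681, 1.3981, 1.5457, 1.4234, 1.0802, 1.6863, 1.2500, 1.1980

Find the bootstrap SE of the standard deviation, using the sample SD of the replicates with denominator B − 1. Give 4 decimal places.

Bootstrap SE is the standard deviation of the 8 replicate standard deviations.
Mean of replicates: (1.2681 + 1.3981 + 1.5457 + 1.4234 + 1.0802 + 1.6863 + 1.2500 + 1.1980) / 8 = 10.84980 / 8 = 1.35623
Sum of squared deviations: (−0.08813)² + (+0.04187)² + (+0.18948)² + (+0.06717)² + (−0.27602)² + (+0.33007)² + (−0.10623)² + (−0.15823)² = 0.27139
Variance = 0.27139 / 7 = 0.03877
SE* = √0.03877

SE* = 0.1969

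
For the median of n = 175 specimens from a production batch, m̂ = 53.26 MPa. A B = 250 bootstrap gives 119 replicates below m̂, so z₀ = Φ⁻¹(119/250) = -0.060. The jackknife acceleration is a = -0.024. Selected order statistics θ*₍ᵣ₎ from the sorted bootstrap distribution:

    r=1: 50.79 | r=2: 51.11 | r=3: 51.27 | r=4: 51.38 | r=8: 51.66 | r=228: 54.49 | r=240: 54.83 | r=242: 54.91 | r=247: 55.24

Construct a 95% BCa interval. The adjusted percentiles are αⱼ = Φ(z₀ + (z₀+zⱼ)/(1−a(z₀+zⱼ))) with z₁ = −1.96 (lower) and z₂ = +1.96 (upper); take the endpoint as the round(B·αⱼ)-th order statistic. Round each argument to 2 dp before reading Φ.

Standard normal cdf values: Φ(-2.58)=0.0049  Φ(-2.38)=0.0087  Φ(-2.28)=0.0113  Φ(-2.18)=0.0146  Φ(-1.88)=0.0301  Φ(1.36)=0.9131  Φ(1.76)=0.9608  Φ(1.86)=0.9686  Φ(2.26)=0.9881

(51.38, 54.83)

Lower: z₀ + z₁ = -0.060 + (-1.960) = -2.020; 1 − a(z₀+z₁) = 1 − (-0.024)(-2.020) = 0.9515; argument = -0.060 + (-2.020)/0.9515 = -2.1829 → -2.18.
α₁ = Φ(-2.18) = 0.0146; rank = round(250 × 0.0146) = 4; θ*₍4₎ = 51.38.
Upper: z₀ + z₂ = 1.900; 1 − a(z₀+z₂) = 1.0456; argument = 1.7571 → 1.76; α₂ = 0.9608; rank = 240; θ*₍240₎ = 54.83.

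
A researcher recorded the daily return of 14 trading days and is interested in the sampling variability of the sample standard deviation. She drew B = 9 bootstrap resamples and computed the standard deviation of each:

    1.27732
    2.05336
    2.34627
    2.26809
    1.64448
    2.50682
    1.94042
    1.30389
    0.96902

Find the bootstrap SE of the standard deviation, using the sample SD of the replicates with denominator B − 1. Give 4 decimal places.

Bootstrap SE is the standard deviation of the 9 replicate standard deviations.
Mean of replicates: (1.27732 + 2.05336 + 2.34627 + 2.26809 + 1.64448 + 2.50682 + 1.94042 + 1.30389 + 0.96902) / 9 = 16.309670 / 9 = 1.812186
Sum of squared deviations: (−0.534866)² + (+0.241174)² + (+0.534084)² + (+0.455904)² + (−0.167706)² + (+0.694634)² + (+0.128234)² + (−0.508296)² + (−0.843166)² = 2.333720
Variance = 2.333720 / 8 = 0.291715
SE* = √0.291715

SE* = 0.5401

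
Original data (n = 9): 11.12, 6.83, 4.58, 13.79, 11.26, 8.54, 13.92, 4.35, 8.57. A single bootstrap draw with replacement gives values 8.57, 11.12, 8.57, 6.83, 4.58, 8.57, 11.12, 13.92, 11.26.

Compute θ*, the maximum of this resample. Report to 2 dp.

Maximum = 13.92

θ* = 13.92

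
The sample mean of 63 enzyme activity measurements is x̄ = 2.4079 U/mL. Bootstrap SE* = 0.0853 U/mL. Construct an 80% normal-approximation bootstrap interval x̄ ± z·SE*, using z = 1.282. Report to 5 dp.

(2.29855, 2.51725)

Margin = 1.282 × 0.0853 = 0.109355
Interval: 2.4079 ± 0.109355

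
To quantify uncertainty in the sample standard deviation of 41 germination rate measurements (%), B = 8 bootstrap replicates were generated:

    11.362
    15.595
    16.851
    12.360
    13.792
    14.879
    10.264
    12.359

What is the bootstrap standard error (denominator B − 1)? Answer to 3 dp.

Bootstrap SE is the standard deviation of the 8 replicate standard deviations.
Mean of replicates: (11.362 + 15.595 + 16.851 + 12.360 + 13.792 + 14.879 + 10.264 + 12.359) / 8 = 107.4620 / 8 = 13.4328
Sum of squared deviations: (−2.0708)² + (+2.1623)² + (+3.4182)² + (−1.0728)² + (+0.3592)² + (+1.4462)² + (−3.1688)² + (−1.0738)² = 35.2132
Variance = 35.2132 / 7 = 5.0305
SE* = √5.0305

SE* = 2.243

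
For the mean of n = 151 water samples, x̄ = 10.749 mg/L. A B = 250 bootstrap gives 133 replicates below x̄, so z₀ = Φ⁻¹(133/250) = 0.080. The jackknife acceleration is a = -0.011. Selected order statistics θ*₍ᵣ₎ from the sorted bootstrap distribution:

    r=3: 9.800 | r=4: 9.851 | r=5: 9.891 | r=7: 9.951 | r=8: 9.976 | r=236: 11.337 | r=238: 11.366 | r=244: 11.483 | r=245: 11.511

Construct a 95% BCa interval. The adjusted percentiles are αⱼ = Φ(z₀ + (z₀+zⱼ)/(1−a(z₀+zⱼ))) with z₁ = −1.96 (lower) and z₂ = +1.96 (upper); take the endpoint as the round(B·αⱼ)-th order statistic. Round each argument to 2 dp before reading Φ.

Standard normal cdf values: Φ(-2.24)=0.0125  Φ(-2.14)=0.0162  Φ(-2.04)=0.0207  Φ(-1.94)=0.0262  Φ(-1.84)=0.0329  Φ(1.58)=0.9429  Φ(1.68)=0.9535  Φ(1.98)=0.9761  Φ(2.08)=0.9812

(9.976, 11.511)

Lower: z₀ + z₁ = 0.080 + (-1.960) = -1.880; 1 − a(z₀+z₁) = 1 − (-0.011)(-1.880) = 0.9793; argument = 0.080 + (-1.880)/0.9793 = -1.8397 → -1.84.
α₁ = Φ(-1.84) = 0.0329; rank = round(250 × 0.0329) = 8; θ*₍8₎ = 9.976.
Upper: z₀ + z₂ = 2.040; 1 − a(z₀+z₂) = 1.0224; argument = 2.0752 → 2.08; α₂ = 0.9812; rank = 245; θ*₍245₎ = 11.511.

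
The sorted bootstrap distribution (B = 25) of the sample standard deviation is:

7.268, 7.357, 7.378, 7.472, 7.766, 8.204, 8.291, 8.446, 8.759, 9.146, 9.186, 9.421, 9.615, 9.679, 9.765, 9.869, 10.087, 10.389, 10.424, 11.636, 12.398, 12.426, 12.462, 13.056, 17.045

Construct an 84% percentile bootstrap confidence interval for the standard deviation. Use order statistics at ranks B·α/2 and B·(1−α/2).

(7.357, 12.462)

α = 0.16; lower rank = 25 × 0.080 = 2; upper rank = 25 × 0.920 = 23.
The 2nd smallest replicate is 7.357; the 23rd is 12.462.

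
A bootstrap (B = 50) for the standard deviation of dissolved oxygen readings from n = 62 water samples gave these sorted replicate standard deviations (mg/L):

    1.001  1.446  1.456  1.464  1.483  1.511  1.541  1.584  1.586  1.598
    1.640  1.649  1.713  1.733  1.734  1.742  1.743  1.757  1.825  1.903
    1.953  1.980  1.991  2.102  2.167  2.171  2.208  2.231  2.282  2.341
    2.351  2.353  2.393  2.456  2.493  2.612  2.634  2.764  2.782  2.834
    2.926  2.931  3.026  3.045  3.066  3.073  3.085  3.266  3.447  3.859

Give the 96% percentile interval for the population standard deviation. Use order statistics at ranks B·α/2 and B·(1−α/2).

α = 0.04; lower rank = 50 × 0.020 = 1; upper rank = 50 × 0.980 = 49.
The 1st smallest replicate is 1.001; the 49th is 3.447.

(1.001, 3.447)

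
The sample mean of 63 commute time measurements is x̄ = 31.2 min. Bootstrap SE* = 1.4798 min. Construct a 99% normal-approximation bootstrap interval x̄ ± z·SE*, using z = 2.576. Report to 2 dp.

(27.39, 35.01)

Margin = 2.576 × 1.4798 = 3.812
Interval: 31.2 ± 3.812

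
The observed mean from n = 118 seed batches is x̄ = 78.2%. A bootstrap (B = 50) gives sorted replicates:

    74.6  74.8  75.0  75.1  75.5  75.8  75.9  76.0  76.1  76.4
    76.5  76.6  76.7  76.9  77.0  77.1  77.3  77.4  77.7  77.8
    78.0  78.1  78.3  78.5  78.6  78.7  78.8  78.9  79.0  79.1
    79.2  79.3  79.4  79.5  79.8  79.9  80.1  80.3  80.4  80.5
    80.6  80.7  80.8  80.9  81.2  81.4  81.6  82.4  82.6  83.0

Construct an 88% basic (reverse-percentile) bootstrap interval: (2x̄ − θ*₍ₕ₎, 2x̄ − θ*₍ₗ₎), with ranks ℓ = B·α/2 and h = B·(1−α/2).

Percentile endpoints at ranks 3 and 47: θ*₍3₎ = 75.0, θ*₍47₎ = 81.6.
Basic interval reflects these around x̄:
  lower = 2 × 78.2 − 81.6 = 74.8
  upper = 2 × 78.2 − 75.0 = 81.4

(74.8, 81.4)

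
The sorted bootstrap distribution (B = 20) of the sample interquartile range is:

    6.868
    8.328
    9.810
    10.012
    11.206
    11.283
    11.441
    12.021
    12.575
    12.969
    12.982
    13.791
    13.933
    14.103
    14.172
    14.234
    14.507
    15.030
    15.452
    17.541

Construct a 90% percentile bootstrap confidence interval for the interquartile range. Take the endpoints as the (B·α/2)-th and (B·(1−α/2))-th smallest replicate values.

α = 0.10; lower rank = 20 × 0.050 = 1; upper rank = 20 × 0.950 = 19.
The 1st smallest replicate is 6.868; the 19th is 15.452.

(6.868, 15.452)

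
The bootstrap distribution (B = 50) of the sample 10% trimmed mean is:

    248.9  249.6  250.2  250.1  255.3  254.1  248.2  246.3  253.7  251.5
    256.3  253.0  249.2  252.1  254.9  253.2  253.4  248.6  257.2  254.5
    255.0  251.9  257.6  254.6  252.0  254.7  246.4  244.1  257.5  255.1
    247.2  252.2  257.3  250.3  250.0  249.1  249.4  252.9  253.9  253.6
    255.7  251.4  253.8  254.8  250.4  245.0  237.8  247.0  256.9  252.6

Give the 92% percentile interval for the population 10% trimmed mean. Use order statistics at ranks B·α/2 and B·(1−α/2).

Sorted replicates: 237.8, 244.1, 245.0, 246.3, 246.4, 247.0, 247.2, 248.2, 248.6, 248.9, 249.1, 249.2, 249.4, 249.6, 250.0, 250.1, 250.2, 250.3, 250.4, 251.4, 251.5, 251.9, 252.0, 252.1, 252.2, 252.6, 252.9, 253.0, 253.2, 253.4, 253.6, 253.7, 253.8, 253.9, 254.1, 254.5, 254.6, 254.7, 254.8, 254.9, 255.0, 255.1, 255.3, 255.7, 256.3, 256.9, 257.2, 257.3, 257.5, 257.6
α = 0.08; lower rank = 50 × 0.040 = 2; upper rank = 50 × 0.960 = 48.
The 2nd smallest replicate is 244.1; the 48th is 257.3.

(244.1, 257.3)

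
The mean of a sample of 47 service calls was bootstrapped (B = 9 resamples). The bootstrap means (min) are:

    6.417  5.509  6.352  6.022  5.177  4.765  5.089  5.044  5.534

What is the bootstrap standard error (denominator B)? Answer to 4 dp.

Bootstrap SE is the standard deviation of the 9 replicate means.
Mean of replicates: (6.417 + 5.509 + 6.352 + 6.022 + 5.177 + 4.765 + 5.089 + 5.044 + 5.534) / 9 = 49.90900 / 9 = 5.54544
Sum of squared deviations: (+0.87156)² + (−0.03644)² + (+0.80656)² + (+0.47656)² + (−0.36844)² + (−0.78044)² + (−0.45644)² + (−0.50144)² + (−0.01144)² = 2.84334
Variance = 2.84334 / 9 = 0.31593
SE* = √0.31593

SE* = 0.5621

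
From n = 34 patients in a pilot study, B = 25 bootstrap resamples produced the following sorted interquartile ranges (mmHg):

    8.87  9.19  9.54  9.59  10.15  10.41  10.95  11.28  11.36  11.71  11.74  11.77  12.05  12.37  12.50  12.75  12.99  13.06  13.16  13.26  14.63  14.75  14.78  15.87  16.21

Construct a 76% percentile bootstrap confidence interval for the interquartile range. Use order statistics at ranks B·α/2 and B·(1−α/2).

(9.54, 14.75)

α = 0.24; lower rank = 25 × 0.120 = 3; upper rank = 25 × 0.880 = 22.
The 3rd smallest replicate is 9.54; the 22nd is 14.75.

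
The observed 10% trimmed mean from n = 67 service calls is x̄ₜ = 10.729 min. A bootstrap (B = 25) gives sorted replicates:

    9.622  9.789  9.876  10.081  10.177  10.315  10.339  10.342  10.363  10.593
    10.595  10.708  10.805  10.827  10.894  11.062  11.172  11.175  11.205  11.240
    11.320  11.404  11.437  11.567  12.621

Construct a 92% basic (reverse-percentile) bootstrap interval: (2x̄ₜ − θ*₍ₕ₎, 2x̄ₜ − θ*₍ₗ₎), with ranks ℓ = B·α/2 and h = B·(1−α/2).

Percentile endpoints at ranks 1 and 24: θ*₍1₎ = 9.622, θ*₍24₎ = 11.567.
Basic interval reflects these around x̄ₜ:
  lower = 2 × 10.729 − 11.567 = 9.891
  upper = 2 × 10.729 − 9.622 = 11.836

(9.891, 11.836)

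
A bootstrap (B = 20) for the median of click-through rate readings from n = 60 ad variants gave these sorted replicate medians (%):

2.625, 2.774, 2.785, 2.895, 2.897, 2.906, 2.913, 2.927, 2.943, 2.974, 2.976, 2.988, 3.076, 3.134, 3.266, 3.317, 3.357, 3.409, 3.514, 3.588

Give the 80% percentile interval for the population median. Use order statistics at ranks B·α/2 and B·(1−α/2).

(2.774, 3.409)

α = 0.20; lower rank = 20 × 0.100 = 2; upper rank = 20 × 0.900 = 18.
The 2nd smallest replicate is 2.774; the 18th is 3.409.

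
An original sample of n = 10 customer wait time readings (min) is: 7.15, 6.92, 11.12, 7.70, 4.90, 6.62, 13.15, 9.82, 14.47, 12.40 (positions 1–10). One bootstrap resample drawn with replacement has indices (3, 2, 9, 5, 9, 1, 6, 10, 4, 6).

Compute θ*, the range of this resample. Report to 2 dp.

Resample values: 11.12, 6.92, 14.47, 4.90, 14.47, 7.15, 6.62, 12.40, 7.70, 6.62.
Range = 14.47 − 4.90 = 9.57

θ* = 9.57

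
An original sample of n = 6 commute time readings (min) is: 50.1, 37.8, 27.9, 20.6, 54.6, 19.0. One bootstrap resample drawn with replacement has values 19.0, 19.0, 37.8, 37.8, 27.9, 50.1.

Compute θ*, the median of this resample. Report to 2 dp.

Sorted: 19.0, 19.0, 27.9, 37.8, 37.8, 50.1
Median = average of the two middle values = 32.85

θ* = 32.85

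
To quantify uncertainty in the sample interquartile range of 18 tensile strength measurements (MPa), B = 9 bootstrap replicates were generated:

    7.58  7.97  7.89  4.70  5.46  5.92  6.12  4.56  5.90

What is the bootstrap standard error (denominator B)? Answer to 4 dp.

SE* = 1.2268

Bootstrap SE is the standard deviation of the 9 replicate interquartile ranges.
Mean of replicates: (7.58 + 7.97 + 7.89 + 4.70 + 5.46 + 5.92 + 6.12 + 4.56 + 5.90) / 9 = 56.10000 / 9 = 6.23333
Sum of squared deviations: (+1.34667)² + (+1.73667)² + (+1.65667)² + (−1.53333)² + (−0.77333)² + (−0.31333)² + (−0.11333)² + (−1.67333)² + (−0.33333)² = 13.54540
Variance = 13.54540 / 9 = 1.50504
SE* = √1.50504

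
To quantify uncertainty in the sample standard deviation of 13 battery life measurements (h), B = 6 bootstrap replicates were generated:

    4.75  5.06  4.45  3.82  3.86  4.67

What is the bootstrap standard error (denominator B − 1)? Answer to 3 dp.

SE* = 0.501

Bootstrap SE is the standard deviation of the 6 replicate standard deviations.
Mean of replicates: (4.75 + 5.06 + 4.45 + 3.82 + 3.86 + 4.67) / 6 = 26.6100 / 6 = 4.4350
Sum of squared deviations: (+0.3150)² + (+0.6250)² + (+0.0150)² + (−0.6150)² + (−0.5750)² + (+0.2350)² = 1.2541
Variance = 1.2541 / 5 = 0.2508
SE* = √0.2508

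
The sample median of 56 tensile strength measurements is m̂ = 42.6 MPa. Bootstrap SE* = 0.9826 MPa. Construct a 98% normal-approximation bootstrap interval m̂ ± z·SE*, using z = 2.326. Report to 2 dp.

Margin = 2.326 × 0.9826 = 2.286
Interval: 42.6 ± 2.286

(40.31, 44.89)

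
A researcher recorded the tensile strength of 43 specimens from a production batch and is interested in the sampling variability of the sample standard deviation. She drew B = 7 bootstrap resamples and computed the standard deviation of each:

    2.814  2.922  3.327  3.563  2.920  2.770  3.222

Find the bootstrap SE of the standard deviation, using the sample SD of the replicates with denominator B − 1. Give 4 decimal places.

Bootstrap SE is the standard deviation of the 7 replicate standard deviations.
Mean of replicates: (2.814 + 2.922 + 3.327 + 3.563 + 2.920 + 2.770 + 3.222) / 7 = 21.53800 / 7 = 3.07686
Sum of squared deviations: (−0.26286)² + (−0.15486)² + (+0.25014)² + (+0.48614)² + (−0.15686)² + (−0.30686)² + (+0.14514)² = 0.53181
Variance = 0.53181 / 6 = 0.08864
SE* = √0.08864

SE* = 0.2977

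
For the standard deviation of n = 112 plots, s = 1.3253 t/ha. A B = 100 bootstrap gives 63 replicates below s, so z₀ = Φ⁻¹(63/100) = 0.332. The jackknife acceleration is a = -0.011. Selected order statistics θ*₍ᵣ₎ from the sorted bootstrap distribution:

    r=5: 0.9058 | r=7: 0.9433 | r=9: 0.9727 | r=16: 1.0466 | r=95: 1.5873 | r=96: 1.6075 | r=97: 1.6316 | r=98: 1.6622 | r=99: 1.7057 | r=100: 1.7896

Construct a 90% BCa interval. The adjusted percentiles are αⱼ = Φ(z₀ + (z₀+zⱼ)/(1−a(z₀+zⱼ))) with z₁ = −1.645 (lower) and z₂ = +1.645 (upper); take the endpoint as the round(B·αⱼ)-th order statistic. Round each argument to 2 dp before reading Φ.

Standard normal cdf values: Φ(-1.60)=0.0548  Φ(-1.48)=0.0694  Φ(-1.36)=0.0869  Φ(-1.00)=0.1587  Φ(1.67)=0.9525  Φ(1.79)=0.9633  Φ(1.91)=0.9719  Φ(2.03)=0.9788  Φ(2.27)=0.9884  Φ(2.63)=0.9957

(1.0466, 1.7057)

Lower: z₀ + z₁ = 0.332 + (-1.645) = -1.313; 1 − a(z₀+z₁) = 1 − (-0.011)(-1.313) = 0.9856; argument = 0.332 + (-1.313)/0.9856 = -1.0002 → -1.00.
α₁ = Φ(-1.00) = 0.1587; rank = round(100 × 0.1587) = 16; θ*₍16₎ = 1.0466.
Upper: z₀ + z₂ = 1.977; 1 − a(z₀+z₂) = 1.0217; argument = 2.2669 → 2.27; α₂ = 0.9884; rank = 99; θ*₍99₎ = 1.7057.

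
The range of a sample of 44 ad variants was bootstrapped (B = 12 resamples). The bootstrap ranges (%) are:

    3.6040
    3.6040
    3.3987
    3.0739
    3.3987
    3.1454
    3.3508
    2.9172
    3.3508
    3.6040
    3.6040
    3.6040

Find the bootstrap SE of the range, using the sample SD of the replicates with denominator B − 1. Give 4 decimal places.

SE* = 0.2365

Bootstrap SE is the standard deviation of the 12 replicate ranges.
Mean of replicates: (3.6040 + 3.6040 + 3.3987 + 3.0739 + 3.3987 + 3.1454 + 3.3508 + 2.9172 + 3.3508 + 3.6040 + 3.6040 + 3.6040) / 12 = 40.65550 / 12 = 3.38796
Sum of squared deviations: (+0.21604)² + (+0.21604)² + (+0.01074)² + (−0.31406)² + (+0.01074)² + (−0.24256)² + (−0.03716)² + (−0.47076)² + (−0.03716)² + (+0.21604)² + (+0.21604)² + (+0.21604)² = 0.61544
Variance = 0.61544 / 11 = 0.05595
SE* = √0.05595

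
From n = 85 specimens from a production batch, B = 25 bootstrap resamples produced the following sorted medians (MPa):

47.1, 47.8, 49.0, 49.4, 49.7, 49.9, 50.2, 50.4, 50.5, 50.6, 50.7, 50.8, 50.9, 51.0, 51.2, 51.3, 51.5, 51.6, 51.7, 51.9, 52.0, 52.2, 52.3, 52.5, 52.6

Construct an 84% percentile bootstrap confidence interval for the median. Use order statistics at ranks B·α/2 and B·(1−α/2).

α = 0.16; lower rank = 25 × 0.080 = 2; upper rank = 25 × 0.920 = 23.
The 2nd smallest replicate is 47.8; the 23rd is 52.3.

(47.8, 52.3)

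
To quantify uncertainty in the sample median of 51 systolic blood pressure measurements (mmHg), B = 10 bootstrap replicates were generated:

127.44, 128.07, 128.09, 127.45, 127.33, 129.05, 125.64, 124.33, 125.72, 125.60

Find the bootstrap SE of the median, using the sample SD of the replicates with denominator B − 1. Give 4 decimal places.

SE* = 1.4702

Bootstrap SE is the standard deviation of the 10 replicate medians.
Mean of replicates: (127.44 + 128.07 + 128.09 + 127.45 + 127.33 + 129.05 + 125.64 + 124.33 + 125.72 + 125.60) / 10 = 1268.72000 / 10 = 126.87200
Sum of squared deviations: (+0.56800)² + (+1.19800)² + (+1.21800)² + (+0.57800)² + (+0.45800)² + (+2.17800)² + (−1.23200)² + (−2.54200)² + (−1.15200)² + (−1.27200)² = 19.45356
Variance = 19.45356 / 9 = 2.16151
SE* = √2.16151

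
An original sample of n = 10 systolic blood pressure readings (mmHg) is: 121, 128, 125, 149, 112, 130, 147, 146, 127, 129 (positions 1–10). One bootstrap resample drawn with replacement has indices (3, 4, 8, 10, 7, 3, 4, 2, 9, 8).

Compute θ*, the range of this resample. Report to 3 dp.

θ* = 24.000

Resample values: 125, 149, 146, 129, 147, 125, 149, 128, 127, 146.
Range = 149 − 125 = 24.000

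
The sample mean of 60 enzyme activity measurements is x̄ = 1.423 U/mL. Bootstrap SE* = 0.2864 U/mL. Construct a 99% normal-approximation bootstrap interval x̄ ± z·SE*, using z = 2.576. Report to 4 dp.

Margin = 2.576 × 0.2864 = 0.73777
Interval: 1.423 ± 0.73777

(0.6852, 2.1608)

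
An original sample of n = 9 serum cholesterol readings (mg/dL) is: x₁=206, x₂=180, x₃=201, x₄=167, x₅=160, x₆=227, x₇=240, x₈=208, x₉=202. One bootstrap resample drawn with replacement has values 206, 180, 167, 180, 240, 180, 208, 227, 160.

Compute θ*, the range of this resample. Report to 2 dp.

θ* = 80.00

Range = 240 − 160 = 80.00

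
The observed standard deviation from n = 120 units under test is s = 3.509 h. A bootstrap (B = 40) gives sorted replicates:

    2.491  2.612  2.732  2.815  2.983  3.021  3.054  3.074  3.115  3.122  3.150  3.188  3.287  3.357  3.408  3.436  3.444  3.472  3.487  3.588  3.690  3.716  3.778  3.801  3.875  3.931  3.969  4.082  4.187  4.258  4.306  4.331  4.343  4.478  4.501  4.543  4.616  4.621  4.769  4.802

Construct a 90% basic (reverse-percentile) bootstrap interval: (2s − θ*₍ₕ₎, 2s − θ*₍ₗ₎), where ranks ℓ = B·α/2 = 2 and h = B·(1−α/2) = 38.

Percentile endpoints at ranks 2 and 38: θ*₍2₎ = 2.612, θ*₍38₎ = 4.621.
Basic interval reflects these around s:
  lower = 2 × 3.509 − 4.621 = 2.397
  upper = 2 × 3.509 − 2.612 = 4.406

(2.397, 4.406)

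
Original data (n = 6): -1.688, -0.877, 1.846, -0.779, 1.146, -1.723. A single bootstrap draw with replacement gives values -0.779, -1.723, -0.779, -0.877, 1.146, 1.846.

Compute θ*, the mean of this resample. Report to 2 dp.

Mean = ((-0.779) + (-1.723) + (-0.779) + (-0.877) + 1.146 + 1.846) / 6 = -1.1660 / 6 = -0.19

θ* = -0.19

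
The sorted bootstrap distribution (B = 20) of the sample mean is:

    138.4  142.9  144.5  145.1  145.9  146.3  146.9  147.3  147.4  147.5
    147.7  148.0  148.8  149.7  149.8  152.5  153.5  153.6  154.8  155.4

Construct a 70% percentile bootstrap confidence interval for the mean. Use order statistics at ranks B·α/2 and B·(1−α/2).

(144.5, 153.5)

α = 0.30; lower rank = 20 × 0.150 = 3; upper rank = 20 × 0.850 = 17.
The 3rd smallest replicate is 144.5; the 17th is 153.5.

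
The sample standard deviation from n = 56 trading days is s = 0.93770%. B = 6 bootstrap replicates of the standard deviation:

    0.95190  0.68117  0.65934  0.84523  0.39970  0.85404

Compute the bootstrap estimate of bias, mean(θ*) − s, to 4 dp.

bias = −0.2058

mean(θ*) = (0.95190 + 0.68117 + 0.65934 + 0.84523 + 0.39970 + 0.85404) / 6 = 0.73190
bias = 0.73190 − 0.93770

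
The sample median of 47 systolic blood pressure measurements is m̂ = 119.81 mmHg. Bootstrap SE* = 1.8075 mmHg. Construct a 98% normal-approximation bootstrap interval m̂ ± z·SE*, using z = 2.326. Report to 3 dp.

(115.606, 124.014)

Margin = 2.326 × 1.8075 = 4.2042
Interval: 119.81 ± 4.2042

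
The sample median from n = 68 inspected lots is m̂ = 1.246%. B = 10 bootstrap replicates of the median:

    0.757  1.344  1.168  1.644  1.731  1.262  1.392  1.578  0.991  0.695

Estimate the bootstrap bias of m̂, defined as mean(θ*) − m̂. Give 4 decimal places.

bias = +0.0102

mean(θ*) = (0.757 + 1.344 + 1.168 + 1.644 + 1.731 + 1.262 + 1.392 + 1.578 + 0.991 + 0.695) / 10 = 1.25620
bias = 1.25620 − 1.246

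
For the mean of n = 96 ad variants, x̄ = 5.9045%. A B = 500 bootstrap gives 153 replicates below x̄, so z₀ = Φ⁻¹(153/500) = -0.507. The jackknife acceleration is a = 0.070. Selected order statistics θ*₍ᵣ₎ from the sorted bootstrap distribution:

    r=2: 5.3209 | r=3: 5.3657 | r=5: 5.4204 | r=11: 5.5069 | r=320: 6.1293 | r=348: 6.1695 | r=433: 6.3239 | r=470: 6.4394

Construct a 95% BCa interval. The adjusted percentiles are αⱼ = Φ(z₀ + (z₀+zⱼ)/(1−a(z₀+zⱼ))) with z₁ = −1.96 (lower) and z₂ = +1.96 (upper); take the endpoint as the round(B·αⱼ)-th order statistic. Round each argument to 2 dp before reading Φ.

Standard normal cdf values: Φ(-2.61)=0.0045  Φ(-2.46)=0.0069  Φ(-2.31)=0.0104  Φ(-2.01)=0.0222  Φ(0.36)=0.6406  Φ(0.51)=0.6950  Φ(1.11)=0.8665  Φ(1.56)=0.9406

Lower: z₀ + z₁ = -0.507 + (-1.960) = -2.467; 1 − a(z₀+z₁) = 1 − (0.070)(-2.467) = 1.1727; argument = -0.507 + (-2.467)/1.1727 = -2.6107 → -2.61.
α₁ = Φ(-2.61) = 0.0045; rank = round(500 × 0.0045) = 2; θ*₍2₎ = 5.3209.
Upper: z₀ + z₂ = 1.453; 1 − a(z₀+z₂) = 0.8983; argument = 1.1105 → 1.11; α₂ = 0.8665; rank = 433; θ*₍433₎ = 6.3239.

(5.3209, 6.3239)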